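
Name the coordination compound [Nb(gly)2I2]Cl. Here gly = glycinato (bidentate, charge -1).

The 1 chloride counter-ion carries a total charge of -1, so each complex ion is 1+.
Ligand charges: 2×glycinato (-1 each), 2×iodo (-1 each); total -4. So Nb + (-4) = 1+, giving Nb = +5.
Ligands are named alphabetically: glycinato before iodo.

bis(glycinato)diiodoniobium(V) chloride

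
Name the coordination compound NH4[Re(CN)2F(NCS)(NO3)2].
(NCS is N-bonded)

ammonium dicyanofluoroisothiocyanatodinitratorhenate(V)

The 1 ammonium counter-ion carries a total charge of +1, so each complex ion is 1−.
Ligand charges: 2×cyano (-1 each), 2×nitrato (-1 each), 1×isothiocyanato (-1 each), 1×fluoro (-1 each); total -6. So Re + (-6) = 1−, giving Re = +5.
Ligands are named alphabetically: cyano before fluoro before isothiocyanato before nitrato.
The complex ion is anionic, so rhenium takes the -ate form rhenate(V).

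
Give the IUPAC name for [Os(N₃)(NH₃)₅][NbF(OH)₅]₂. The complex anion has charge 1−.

Both ions are complex: the cation is named first with the plain metal name, the anion second with the -ate form; each ion's ligands are alphabetised independently.
The complex anion is given as 1−; its ligand charges sum to -6, so Nb = +5.
With 2 anions per cation, the cation must be 2×1 = 2+.
Cation: ligand charges sum to -1; for the ion to be 2+, Os = +3.

pentaammineazidoosmium(III) fluoropentahydroxoniobate(V)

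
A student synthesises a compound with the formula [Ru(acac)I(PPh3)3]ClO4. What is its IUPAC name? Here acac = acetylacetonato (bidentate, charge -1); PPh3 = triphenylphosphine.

The 1 perchlorate counter-ion carries a total charge of -1, so each complex ion is 1+.
Ligand charges: 1×acetylacetonato (-1 each), 1×iodo (-1 each), 3×triphenylphosphine (neutral); total -2. So Ru + (-2) = 1+, giving Ru = +3.
Ligands are named alphabetically: acetylacetonato before iodo before triphenylphosphine.

(acetylacetonato)iodotris(triphenylphosphine)ruthenium(III) perchlorate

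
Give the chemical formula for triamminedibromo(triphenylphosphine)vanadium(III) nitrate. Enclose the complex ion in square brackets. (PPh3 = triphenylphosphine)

[VBr2(NH3)3(PPh3)]NO3

Ligands: 3 ammine (NH3, neutral), 2 bromo (Br, -1), 1 triphenylphosphine (PPh3, neutral). Ligand charge sum = -2.
Charge balance with nitrate (-1) requires 1 complex ion per 1 nitrate.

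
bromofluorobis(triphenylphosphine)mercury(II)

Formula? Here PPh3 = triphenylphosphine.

[HgBrF(PPh3)2]

Ligands: 2 triphenylphosphine (PPh3, neutral), 1 bromo (Br, -1), 1 fluoro (F, -1). Ligand charge sum = -2.
With Hg in oxidation state +2, the complex ion is [Hg...].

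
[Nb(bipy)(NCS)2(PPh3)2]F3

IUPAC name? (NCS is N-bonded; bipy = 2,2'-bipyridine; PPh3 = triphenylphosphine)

(2,2'-bipyridine)diisothiocyanatobis(triphenylphosphine)niobium(V) fluoride

The 3 fluoride counter-ions carry a total charge of -3, so each complex ion is 3+.
Ligand charges: 2×isothiocyanato (-1 each), 1×2,2'-bipyridine (neutral), 2×triphenylphosphine (neutral); total -2. So Nb + (-2) = 3+, giving Nb = +5.
Ligands are named alphabetically: bipyridine before isothiocyanato before triphenylphosphine.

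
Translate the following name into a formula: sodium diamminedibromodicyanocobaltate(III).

Ligands: 2 cyano (CN, -1), 2 bromo (Br, -1), 2 ammine (NH3, neutral). Ligand charge sum = -4.
Charge balance with sodium (+1) requires 1 complex ion per 1 sodium.

Na[CoBr2(CN)2(NH3)2]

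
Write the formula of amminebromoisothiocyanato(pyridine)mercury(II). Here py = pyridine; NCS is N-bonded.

[HgBr(NCS)(NH3)(py)]

Ligands: 1 bromo (Br, -1), 1 pyridine (py, neutral), 1 isothiocyanato (NCS, -1), 1 ammine (NH3, neutral). Ligand charge sum = -2.
With Hg in oxidation state +2, the complex ion is [Hg...].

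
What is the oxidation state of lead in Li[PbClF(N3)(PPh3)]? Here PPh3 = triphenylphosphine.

1 lithium outside the brackets (+1 each) → the complex ion is 1−.
Ligand charges: 1×PPh3 neutral; 1×F = -1; 1×Cl = -1; 1×N3 = -1; sum -3.
Pb + (-3) = 1− ⇒ Pb is +2.

+2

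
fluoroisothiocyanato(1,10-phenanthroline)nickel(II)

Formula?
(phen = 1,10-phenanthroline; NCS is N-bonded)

[NiF(NCS)(phen)]

Ligands: 1 fluoro (F, -1), 1 1,10-phenanthroline (phen, neutral), 1 isothiocyanato (NCS, -1). Ligand charge sum = -2.
With Ni in oxidation state +2, the complex ion is [Ni...].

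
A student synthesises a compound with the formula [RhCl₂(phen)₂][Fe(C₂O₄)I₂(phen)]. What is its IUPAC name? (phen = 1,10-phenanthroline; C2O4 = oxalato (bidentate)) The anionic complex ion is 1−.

Both ions are complex: the cation is named first with the plain metal name, the anion second with the -ate form; each ion's ligands are alphabetised independently.
The complex anion is given as 1−; its ligand charges sum to -4, so Fe = +3.
A 1:1 salt means the cation carries the equal and opposite charge, 1+.
Cation: ligand charges sum to -2; for the ion to be 1+, Rh = +3.

dichlorobis(1,10-phenanthroline)rhodium(III) diiodooxalato(1,10-phenanthroline)ferrate(III)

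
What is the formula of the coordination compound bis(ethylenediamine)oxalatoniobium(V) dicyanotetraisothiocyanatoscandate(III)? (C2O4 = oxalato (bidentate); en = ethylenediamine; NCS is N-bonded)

Cation [Nb…]: ligand charges -2, Nb(V) ⇒ ion charge 3+.
Anion [Sc…]: ligand charges -6, Sc(III) ⇒ ion charge 3−.
One 3+ cation balances one 3− anion.

[Nb(C2O4)(en)2][Sc(CN)2(NCS)4]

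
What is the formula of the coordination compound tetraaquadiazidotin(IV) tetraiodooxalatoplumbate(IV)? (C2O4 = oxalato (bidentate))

Cation [Sn…]: ligand charges -2, Sn(IV) ⇒ ion charge 2+.
Anion [Pb…]: ligand charges -6, Pb(IV) ⇒ ion charge 2−.

[Sn(H2O)4(N3)2][Pb(C2O4)I4]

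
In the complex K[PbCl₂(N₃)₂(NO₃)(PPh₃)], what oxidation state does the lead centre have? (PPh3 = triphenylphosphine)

+4

1 potassium outside the brackets (+1 each) → the complex ion is 1−.
Ligand charges: 1×NO3 = -1; 2×N3 = -2; 1×PPh3 neutral; 2×Cl = -2; sum -5.
Pb + (-5) = 1− ⇒ Pb is +4.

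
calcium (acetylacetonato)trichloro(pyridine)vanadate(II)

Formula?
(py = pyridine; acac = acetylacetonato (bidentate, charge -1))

Ca[V(acac)Cl3(py)]

Ligands: 1 pyridine (py, neutral), 1 acetylacetonato (acac, -1), 3 chloro (Cl, -1). Ligand charge sum = -4.
Charge balance with calcium (+2) requires 1 complex ion per 1 calcium.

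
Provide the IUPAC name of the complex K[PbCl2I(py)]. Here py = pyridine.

potassium dichloroiodo(pyridine)plumbate(II)

The 1 potassium counter-ion carries a total charge of +1, so each complex ion is 1−.
Ligand charges: 2×chloro (-1 each), 1×iodo (-1 each), 1×pyridine (neutral); total -3. So Pb + (-3) = 1−, giving Pb = +2.
The complex ion is anionic, so lead takes the -ate form plumbate(II).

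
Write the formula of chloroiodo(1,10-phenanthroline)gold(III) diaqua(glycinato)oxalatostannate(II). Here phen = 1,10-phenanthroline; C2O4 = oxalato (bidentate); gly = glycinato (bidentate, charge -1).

Cation [Au…]: ligand charges -2, Au(III) ⇒ ion charge 1+.
Anion [Sn…]: ligand charges -3, Sn(II) ⇒ ion charge 1−.
One 1+ cation balances one 1− anion.

[AuClI(phen)][Sn(C2O4)(gly)(H2O)2]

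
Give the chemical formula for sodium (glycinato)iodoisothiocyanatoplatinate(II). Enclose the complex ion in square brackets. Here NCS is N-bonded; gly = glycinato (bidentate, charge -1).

Ligands: 1 iodo (I, -1), 1 isothiocyanato (NCS, -1), 1 glycinato (gly, -1). Ligand charge sum = -3.
With Pt in oxidation state +2, the complex ion is [Pt...]^1−.
Charge balance with sodium (+1) requires 1 complex ion per 1 sodium.

Na[Pt(gly)I(NCS)]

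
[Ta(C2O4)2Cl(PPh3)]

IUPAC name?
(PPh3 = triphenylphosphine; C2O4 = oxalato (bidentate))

chlorodioxalato(triphenylphosphine)tantalum(V)

There is no counter-ion, so the complex is neutral overall.
Ligand charges: 1×triphenylphosphine (neutral), 1×chloro (-1 each), 2×oxalato (-2 each); total -5. So Ta + (-5) = 0, giving Ta = +5.
Ligands are named alphabetically: chloro before oxalato before triphenylphosphine.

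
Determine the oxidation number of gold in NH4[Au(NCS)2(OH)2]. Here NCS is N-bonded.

+3

1 ammonium outside the brackets (+1 each) → the complex ion is 1−.
Ligand charges: 2×OH = -2; 2×NCS = -2; sum -4.
Au + (-4) = 1− ⇒ Au is +3.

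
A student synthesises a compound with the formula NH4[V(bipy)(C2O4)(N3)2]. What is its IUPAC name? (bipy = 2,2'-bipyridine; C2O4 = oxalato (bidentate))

The 1 ammonium counter-ion carries a total charge of +1, so each complex ion is 1−.
Ligand charges: 2×azido (-1 each), 1×2,2'-bipyridine (neutral), 1×oxalato (-2 each); total -4. So V + (-4) = 1−, giving V = +3.
The complex ion is anionic, so vanadium takes the -ate form vanadate(III).

ammonium diazido(2,2'-bipyridine)oxalatovanadate(III)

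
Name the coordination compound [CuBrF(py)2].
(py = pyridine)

bromofluorobis(pyridine)copper(II)

There is no counter-ion, so the complex is neutral overall.
Ligand charges: 1×bromo (-1 each), 1×fluoro (-1 each), 2×pyridine (neutral); total -2. So Cu + (-2) = 0, giving Cu = +2.
Ligands are named alphabetically: bromo before fluoro before pyridine.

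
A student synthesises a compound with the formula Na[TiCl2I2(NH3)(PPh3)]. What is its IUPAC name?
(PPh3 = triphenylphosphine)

sodium amminedichlorodiiodo(triphenylphosphine)titanate(III)

The 1 sodium counter-ion carries a total charge of +1, so each complex ion is 1−.
Ligand charges: 1×triphenylphosphine (neutral), 2×iodo (-1 each), 1×ammine (neutral), 2×chloro (-1 each); total -4. So Ti + (-4) = 1−, giving Ti = +3.
Ligands are named alphabetically: ammine before chloro before iodo before triphenylphosphine.
The complex ion is anionic, so titanium takes the -ate form titanate(III).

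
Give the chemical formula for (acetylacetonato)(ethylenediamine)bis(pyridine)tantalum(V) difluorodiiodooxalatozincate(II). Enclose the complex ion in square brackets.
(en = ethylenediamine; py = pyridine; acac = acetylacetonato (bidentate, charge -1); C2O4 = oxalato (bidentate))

[Ta(acac)(en)(py)2][Zn(C2O4)F2I2]

Cation [Ta…]: ligand charges -1, Ta(V) ⇒ ion charge 4+.
Anion [Zn…]: ligand charges -6, Zn(II) ⇒ ion charge 4−.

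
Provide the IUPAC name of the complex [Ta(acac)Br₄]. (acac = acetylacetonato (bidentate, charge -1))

(acetylacetonato)tetrabromotantalum(V)

There is no counter-ion, so the complex is neutral overall.
Ligand charges: 4×bromo (-1 each), 1×acetylacetonato (-1 each); total -5. So Ta + (-5) = 0, giving Ta = +5.
Ligands are named alphabetically: acetylacetonato before bromo.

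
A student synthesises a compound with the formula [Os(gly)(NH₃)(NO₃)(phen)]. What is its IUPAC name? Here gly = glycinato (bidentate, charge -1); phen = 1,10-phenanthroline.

ammine(glycinato)nitrato(1,10-phenanthroline)osmium(II)

There is no counter-ion, so the complex is neutral overall.
Ligand charges: 1×glycinato (-1 each), 1×ammine (neutral), 1×1,10-phenanthroline (neutral), 1×nitrato (-1 each); total -2. So Os + (-2) = 0, giving Os = +2.
Ligands are named alphabetically: ammine before glycinato before nitrato before phenanthroline.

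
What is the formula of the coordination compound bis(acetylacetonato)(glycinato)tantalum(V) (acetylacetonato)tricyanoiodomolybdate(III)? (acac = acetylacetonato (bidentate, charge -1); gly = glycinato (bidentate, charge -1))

Cation [Ta…]: ligand charges -3, Ta(V) ⇒ ion charge 2+.
Anion [Mo…]: ligand charges -5, Mo(III) ⇒ ion charge 2−.
One 2+ cation balances one 2− anion.

[Ta(acac)2(gly)][Mo(acac)(CN)3I]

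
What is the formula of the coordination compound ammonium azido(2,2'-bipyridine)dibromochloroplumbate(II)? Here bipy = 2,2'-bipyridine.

(NH4)2[Pb(bipy)Br2Cl(N3)]

Ligands: 1 azido (N3, -1), 1 2,2'-bipyridine (bipy, neutral), 2 bromo (Br, -1), 1 chloro (Cl, -1). Ligand charge sum = -4.
Charge balance with ammonium (+1) requires 1 complex ion per 2 ammonium.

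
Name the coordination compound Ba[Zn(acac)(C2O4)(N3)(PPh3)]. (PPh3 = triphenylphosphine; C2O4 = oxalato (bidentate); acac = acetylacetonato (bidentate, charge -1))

The 1 barium counter-ion carries a total charge of +2, so each complex ion is 2−.
Ligand charges: 1×triphenylphosphine (neutral), 1×oxalato (-2 each), 1×acetylacetonato (-1 each), 1×azido (-1 each); total -4. So Zn + (-4) = 2−, giving Zn = +2.
The complex ion is anionic, so zinc takes the -ate form zincate(II).

barium (acetylacetonato)azidooxalato(triphenylphosphine)zincate(II)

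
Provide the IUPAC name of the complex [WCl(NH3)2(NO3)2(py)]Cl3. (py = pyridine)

diamminechlorodinitrato(pyridine)tungsten(VI) chloride

The 3 chloride counter-ions carry a total charge of -3, so each complex ion is 3+.
Ligand charges: 2×ammine (neutral), 1×pyridine (neutral), 2×nitrato (-1 each), 1×chloro (-1 each); total -3. So W + (-3) = 3+, giving W = +6.
Ligands are named alphabetically: ammine before chloro before nitrato before pyridine.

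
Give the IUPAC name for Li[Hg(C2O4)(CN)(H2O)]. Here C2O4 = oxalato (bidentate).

lithium aquacyanooxalatomercurate(II)

The 1 lithium counter-ion carries a total charge of +1, so each complex ion is 1−.
Ligand charges: 1×cyano (-1 each), 1×oxalato (-2 each), 1×aqua (neutral); total -3. So Hg + (-3) = 1−, giving Hg = +2.
Ligands are named alphabetically: aqua before cyano before oxalato.
The complex ion is anionic, so mercury takes the -ate form mercurate(II).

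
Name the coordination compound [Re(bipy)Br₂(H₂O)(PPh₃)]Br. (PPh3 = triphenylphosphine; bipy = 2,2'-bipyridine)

The 1 bromide counter-ion carries a total charge of -1, so each complex ion is 1+.
Ligand charges: 2×bromo (-1 each), 1×aqua (neutral), 1×triphenylphosphine (neutral), 1×2,2'-bipyridine (neutral); total -2. So Re + (-2) = 1+, giving Re = +3.
Ligands are named alphabetically: aqua before bipyridine before bromo before triphenylphosphine.

aqua(2,2'-bipyridine)dibromo(triphenylphosphine)rhenium(III) bromide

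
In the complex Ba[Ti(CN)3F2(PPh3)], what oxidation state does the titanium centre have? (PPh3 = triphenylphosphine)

1 barium outside the brackets (+2 each) → the complex ion is 2−.
Ligand charges: 3×CN = -3; 1×PPh3 neutral; 2×F = -2; sum -5.
Ti + (-5) = 2− ⇒ Ti is +3.

+3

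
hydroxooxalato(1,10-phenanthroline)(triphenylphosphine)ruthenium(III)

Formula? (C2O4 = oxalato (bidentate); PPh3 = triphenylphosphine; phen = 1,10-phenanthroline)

Ligands: 1 oxalato (C2O4, -2), 1 hydroxo (OH, -1), 1 triphenylphosphine (PPh3, neutral), 1 1,10-phenanthroline (phen, neutral). Ligand charge sum = -3.
With Ru in oxidation state +3, the complex ion is [Ru...].

[Ru(C2O4)(OH)(phen)(PPh3)]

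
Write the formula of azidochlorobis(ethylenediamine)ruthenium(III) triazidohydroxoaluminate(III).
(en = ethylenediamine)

[RuCl(en)2(N3)][Al(N3)3(OH)]

Cation [Ru…]: ligand charges -2, Ru(III) ⇒ ion charge 1+.
Anion [Al…]: ligand charges -4, Al(III) ⇒ ion charge 1−.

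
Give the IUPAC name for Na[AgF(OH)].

sodium fluorohydroxoargentate(I)

The 1 sodium counter-ion carries a total charge of +1, so each complex ion is 1−.
Ligand charges: 1×hydroxo (-1 each), 1×fluoro (-1 each); total -2. So Ag + (-2) = 1−, giving Ag = +1.
Ligands are named alphabetically: fluoro before hydroxo.
The complex ion is anionic, so silver takes the -ate form argentate(I).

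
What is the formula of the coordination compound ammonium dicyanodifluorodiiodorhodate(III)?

(NH4)3[Rh(CN)2F2I2]

Ligands: 2 fluoro (F, -1), 2 cyano (CN, -1), 2 iodo (I, -1). Ligand charge sum = -6.
With Rh in oxidation state +3, the complex ion is [Rh...]^3−.
Charge balance with ammonium (+1) requires 1 complex ion per 3 ammonium.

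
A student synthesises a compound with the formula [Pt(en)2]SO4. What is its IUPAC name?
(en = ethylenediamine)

bis(ethylenediamine)platinum(II) sulfate

The 1 sulfate counter-ion carries a total charge of -2, so each complex ion is 2+.
Ligand charges: 2×ethylenediamine (neutral); total 0. So Pt + (0) = 2+, giving Pt = +2.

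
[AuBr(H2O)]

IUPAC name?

There is no counter-ion, so the complex is neutral overall.
Ligand charges: 1×aqua (neutral), 1×bromo (-1 each); total -1. So Au + (-1) = 0, giving Au = +1.
Ligands are named alphabetically: aqua before bromo.

aquabromogold(I)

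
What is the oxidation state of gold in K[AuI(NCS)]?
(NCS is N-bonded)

+1

1 potassium outside the brackets (+1 each) → the complex ion is 1−.
Ligand charges: 1×NCS = -1; 1×I = -1; sum -2.
Au + (-2) = 1− ⇒ Au is +1.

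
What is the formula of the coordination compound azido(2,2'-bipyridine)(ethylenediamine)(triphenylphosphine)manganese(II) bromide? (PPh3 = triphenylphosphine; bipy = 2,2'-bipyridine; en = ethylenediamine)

[Mn(bipy)(en)(N3)(PPh3)]Br

Ligands: 1 triphenylphosphine (PPh3, neutral), 1 2,2'-bipyridine (bipy, neutral), 1 azido (N3, -1), 1 ethylenediamine (en, neutral). Ligand charge sum = -1.
Charge balance with bromide (-1) requires 1 complex ion per 1 bromide.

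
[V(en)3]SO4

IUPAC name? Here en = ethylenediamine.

tris(ethylenediamine)vanadium(II) sulfate

The 1 sulfate counter-ion carries a total charge of -2, so each complex ion is 2+.
Ligand charges: 3×ethylenediamine (neutral); total 0. So V + (0) = 2+, giving V = +2.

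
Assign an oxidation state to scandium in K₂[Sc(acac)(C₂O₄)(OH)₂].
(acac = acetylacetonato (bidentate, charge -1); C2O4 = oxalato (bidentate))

+3

2 potassium outside the brackets (+1 each) → the complex ion is 2−.
Ligand charges: 2×OH = -2; 1×acac = -1; 1×C2O4 = -2; sum -5.
Sc + (-5) = 2− ⇒ Sc is +3.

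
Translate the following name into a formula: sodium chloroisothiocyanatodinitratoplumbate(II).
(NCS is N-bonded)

Na2[PbCl(NCS)(NO3)2]

Ligands: 1 isothiocyanato (NCS, -1), 1 chloro (Cl, -1), 2 nitrato (NO3, -1). Ligand charge sum = -4.
Charge balance with sodium (+1) requires 1 complex ion per 2 sodium.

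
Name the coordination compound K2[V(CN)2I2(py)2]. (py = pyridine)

The 2 potassium counter-ions carry a total charge of +2, so each complex ion is 2−.
Ligand charges: 2×cyano (-1 each), 2×iodo (-1 each), 2×pyridine (neutral); total -4. So V + (-4) = 2−, giving V = +2.
The complex ion is anionic, so vanadium takes the -ate form vanadate(II).

potassium dicyanodiiodobis(pyridine)vanadate(II)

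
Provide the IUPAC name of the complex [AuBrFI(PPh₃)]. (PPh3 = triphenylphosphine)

bromofluoroiodo(triphenylphosphine)gold(III)

There is no counter-ion, so the complex is neutral overall.
Ligand charges: 1×triphenylphosphine (neutral), 1×iodo (-1 each), 1×bromo (-1 each), 1×fluoro (-1 each); total -3. So Au + (-3) = 0, giving Au = +3.
Ligands are named alphabetically: bromo before fluoro before iodo before triphenylphosphine.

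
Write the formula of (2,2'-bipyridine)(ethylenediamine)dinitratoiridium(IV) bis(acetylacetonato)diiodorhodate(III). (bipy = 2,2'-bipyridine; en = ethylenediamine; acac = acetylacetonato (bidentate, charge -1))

[Ir(bipy)(en)(NO3)2][Rh(acac)2I2]2

Cation [Ir…]: ligand charges -2, Ir(IV) ⇒ ion charge 2+.
Anion [Rh…]: ligand charges -4, Rh(III) ⇒ ion charge 1−.
One 2+ cation requires 2 of the 1− anion.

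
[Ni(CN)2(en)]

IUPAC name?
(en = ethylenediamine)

dicyano(ethylenediamine)nickel(II)

There is no counter-ion, so the complex is neutral overall.
Ligand charges: 2×cyano (-1 each), 1×ethylenediamine (neutral); total -2. So Ni + (-2) = 0, giving Ni = +2.
Ligands are named alphabetically: cyano before ethylenediamine.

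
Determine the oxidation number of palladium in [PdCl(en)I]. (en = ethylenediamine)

No counter-ion: the bracketed complex is neutral.
Ligand charges: 1×I = -1; 1×en neutral; 1×Cl = -1; sum -2.
Pd + (-2) = 0 ⇒ Pd is +2.

+2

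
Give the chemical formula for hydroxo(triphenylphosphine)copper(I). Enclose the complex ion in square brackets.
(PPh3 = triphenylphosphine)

Ligands: 1 hydroxo (OH, -1), 1 triphenylphosphine (PPh3, neutral). Ligand charge sum = -1.
With Cu in oxidation state +1, the complex ion is [Cu...].

[Cu(OH)(PPh3)]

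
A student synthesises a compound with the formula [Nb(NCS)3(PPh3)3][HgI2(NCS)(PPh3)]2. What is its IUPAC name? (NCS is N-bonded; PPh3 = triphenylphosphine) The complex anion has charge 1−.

Both ions are complex: the cation is named first with the plain metal name, the anion second with the -ate form; each ion's ligands are alphabetised independently.
The complex anion is given as 1−; its ligand charges sum to -3, so Hg = +2.
With 2 anions per cation, the cation must be 2×1 = 2+.
Cation: ligand charges sum to -3; for the ion to be 2+, Nb = +5.

triisothiocyanatotris(triphenylphosphine)niobium(V) diiodoisothiocyanato(triphenylphosphine)mercurate(II)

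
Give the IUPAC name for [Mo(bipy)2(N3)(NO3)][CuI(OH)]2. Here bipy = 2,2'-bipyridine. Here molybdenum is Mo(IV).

azidobis(2,2'-bipyridine)nitratomolybdenum(IV) hydroxoiodocuprate(I)

Both ions are complex: the cation is named first with the plain metal name, the anion second with the -ate form; each ion's ligands are alphabetised independently.
Mo is given as +4; the cation's ligand charges sum to -2, so the complex cation is 2+.
With 2 anions per cation, each anion must be 2/2 = 1−.
Anion: ligand charges sum to -2; for the ion to be 1−, Cu = +1.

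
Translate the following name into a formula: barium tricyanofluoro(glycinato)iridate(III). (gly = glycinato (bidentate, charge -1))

Ba[Ir(CN)3F(gly)]

Ligands: 1 glycinato (gly, -1), 3 cyano (CN, -1), 1 fluoro (F, -1). Ligand charge sum = -5.
With Ir in oxidation state +3, the complex ion is [Ir...]^2−.
Charge balance with barium (+2) requires 1 complex ion per 1 barium.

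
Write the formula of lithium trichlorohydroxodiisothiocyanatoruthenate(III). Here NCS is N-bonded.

Li3[RuCl3(NCS)2(OH)]

Ligands: 1 hydroxo (OH, -1), 3 chloro (Cl, -1), 2 isothiocyanato (NCS, -1). Ligand charge sum = -6.
With Ru in oxidation state +3, the complex ion is [Ru...]^3−.
Charge balance with lithium (+1) requires 1 complex ion per 3 lithium.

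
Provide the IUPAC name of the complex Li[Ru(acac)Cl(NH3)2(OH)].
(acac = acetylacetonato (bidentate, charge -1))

lithium (acetylacetonato)diamminechlorohydroxoruthenate(II)

The 1 lithium counter-ion carries a total charge of +1, so each complex ion is 1−.
Ligand charges: 1×hydroxo (-1 each), 1×chloro (-1 each), 1×acetylacetonato (-1 each), 2×ammine (neutral); total -3. So Ru + (-3) = 1−, giving Ru = +2.
The complex ion is anionic, so ruthenium takes the -ate form ruthenate(II).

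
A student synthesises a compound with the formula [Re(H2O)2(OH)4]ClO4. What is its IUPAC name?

diaquatetrahydroxorhenium(V) perchlorate

The 1 perchlorate counter-ion carries a total charge of -1, so each complex ion is 1+.
Ligand charges: 4×hydroxo (-1 each), 2×aqua (neutral); total -4. So Re + (-4) = 1+, giving Re = +5.
Ligands are named alphabetically: aqua before hydroxo.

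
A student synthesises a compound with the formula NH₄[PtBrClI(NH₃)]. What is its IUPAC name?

The 1 ammonium counter-ion carries a total charge of +1, so each complex ion is 1−.
Ligand charges: 1×ammine (neutral), 1×iodo (-1 each), 1×chloro (-1 each), 1×bromo (-1 each); total -3. So Pt + (-3) = 1−, giving Pt = +2.
The complex ion is anionic, so platinum takes the -ate form platinate(II).

ammonium amminebromochloroiodoplatinate(II)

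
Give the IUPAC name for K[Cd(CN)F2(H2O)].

The 1 potassium counter-ion carries a total charge of +1, so each complex ion is 1−.
Ligand charges: 1×cyano (-1 each), 2×fluoro (-1 each), 1×aqua (neutral); total -3. So Cd + (-3) = 1−, giving Cd = +2.
Ligands are named alphabetically: aqua before cyano before fluoro.
The complex ion is anionic, so cadmium takes the -ate form cadmate(II).

potassium aquacyanodifluorocadmate(II)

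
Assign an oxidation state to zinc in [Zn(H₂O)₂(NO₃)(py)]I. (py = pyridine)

+2

1 iodide outside the brackets (-1 each) → the complex ion is 1+.
Ligand charges: 1×NO3 = -1; 2×H2O neutral; 1×py neutral; sum -1.
Zn + (-1) = 1+ ⇒ Zn is +2.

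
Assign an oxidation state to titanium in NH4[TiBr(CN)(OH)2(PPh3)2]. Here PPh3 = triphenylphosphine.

+3

1 ammonium outside the brackets (+1 each) → the complex ion is 1−.
Ligand charges: 2×OH = -2; 2×PPh3 neutral; 1×CN = -1; 1×Br = -1; sum -4.
Ti + (-4) = 1− ⇒ Ti is +3.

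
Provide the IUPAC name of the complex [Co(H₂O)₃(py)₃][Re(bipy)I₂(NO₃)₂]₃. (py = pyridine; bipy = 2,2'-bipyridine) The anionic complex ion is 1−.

triaquatris(pyridine)cobalt(III) (2,2'-bipyridine)diiododinitratorhenate(III)

Both ions are complex: the cation is named first with the plain metal name, the anion second with the -ate form; each ion's ligands are alphabetised independently.
The complex anion is given as 1−; its ligand charges sum to -4, so Re = +3.
With 3 anions per cation, the cation must be 3×1 = 3+.
Cation: ligand charges sum to 0; for the ion to be 3+, Co = +3.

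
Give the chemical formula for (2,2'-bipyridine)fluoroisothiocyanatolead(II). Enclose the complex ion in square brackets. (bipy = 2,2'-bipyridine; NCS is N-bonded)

Ligands: 1 2,2'-bipyridine (bipy, neutral), 1 fluoro (F, -1), 1 isothiocyanato (NCS, -1). Ligand charge sum = -2.
With Pb in oxidation state +2, the complex ion is [Pb...].

[Pb(bipy)F(NCS)]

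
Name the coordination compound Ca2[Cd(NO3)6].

calcium hexanitratocadmate(II)

The 2 calcium counter-ions carry a total charge of +4, so each complex ion is 4−.
Ligand charges: 6×nitrato (-1 each); total -6. So Cd + (-6) = 4−, giving Cd = +2.
The complex ion is anionic, so cadmium takes the -ate form cadmate(II).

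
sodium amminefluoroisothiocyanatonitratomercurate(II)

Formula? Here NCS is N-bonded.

Na[HgF(NCS)(NH3)(NO3)]

Ligands: 1 ammine (NH3, neutral), 1 isothiocyanato (NCS, -1), 1 fluoro (F, -1), 1 nitrato (NO3, -1). Ligand charge sum = -3.
Charge balance with sodium (+1) requires 1 complex ion per 1 sodium.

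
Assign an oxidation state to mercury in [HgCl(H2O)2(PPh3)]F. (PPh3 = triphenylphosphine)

+2

1 fluoride outside the brackets (-1 each) → the complex ion is 1+.
Ligand charges: 1×PPh3 neutral; 2×H2O neutral; 1×Cl = -1; sum -1.
Hg + (-1) = 1+ ⇒ Hg is +2.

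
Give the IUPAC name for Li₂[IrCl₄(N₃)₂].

lithium diazidotetrachloroiridate(IV)

The 2 lithium counter-ions carry a total charge of +2, so each complex ion is 2−.
Ligand charges: 4×chloro (-1 each), 2×azido (-1 each); total -6. So Ir + (-6) = 2−, giving Ir = +4.
Ligands are named alphabetically: azido before chloro.
The complex ion is anionic, so iridium takes the -ate form iridate(IV).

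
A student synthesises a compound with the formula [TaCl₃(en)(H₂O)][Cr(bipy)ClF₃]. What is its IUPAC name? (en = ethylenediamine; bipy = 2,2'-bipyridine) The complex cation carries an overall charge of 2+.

The complex cation is given as 2+; its ligand charges sum to -3, so Ta = +5.
A 1:1 salt means the anion carries the equal and opposite charge, 2−.
Anion: ligand charges sum to -4; for the ion to be 2−, Cr = +2.

aquatrichloro(ethylenediamine)tantalum(V) (2,2'-bipyridine)chlorotrifluorochromate(II)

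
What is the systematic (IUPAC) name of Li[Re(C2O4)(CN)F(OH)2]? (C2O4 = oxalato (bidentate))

lithium cyanofluorodihydroxooxalatorhenate(V)

The 1 lithium counter-ion carries a total charge of +1, so each complex ion is 1−.
Ligand charges: 2×hydroxo (-1 each), 1×fluoro (-1 each), 1×cyano (-1 each), 1×oxalato (-2 each); total -6. So Re + (-6) = 1−, giving Re = +5.
Ligands are named alphabetically: cyano before fluoro before hydroxo before oxalato.
The complex ion is anionic, so rhenium takes the -ate form rhenate(V).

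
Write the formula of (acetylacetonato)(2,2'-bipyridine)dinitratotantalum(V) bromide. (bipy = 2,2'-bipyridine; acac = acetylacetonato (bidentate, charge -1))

Ligands: 1 2,2'-bipyridine (bipy, neutral), 1 acetylacetonato (acac, -1), 2 nitrato (NO3, -1). Ligand charge sum = -3.
With Ta in oxidation state +5, the complex ion is [Ta...]^2+.
Charge balance with bromide (-1) requires 1 complex ion per 2 bromide.

[Ta(acac)(bipy)(NO3)2]Br2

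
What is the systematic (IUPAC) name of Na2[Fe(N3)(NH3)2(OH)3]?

The 2 sodium counter-ions carry a total charge of +2, so each complex ion is 2−.
Ligand charges: 2×ammine (neutral), 3×hydroxo (-1 each), 1×azido (-1 each); total -4. So Fe + (-4) = 2−, giving Fe = +2.
Ligands are named alphabetically: ammine before azido before hydroxo.
The complex ion is anionic, so iron takes the -ate form ferrate(II).

sodium diammineazidotrihydroxoferrate(II)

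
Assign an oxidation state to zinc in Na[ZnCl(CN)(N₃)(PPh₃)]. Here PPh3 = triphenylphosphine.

1 sodium outside the brackets (+1 each) → the complex ion is 1−.
Ligand charges: 1×CN = -1; 1×N3 = -1; 1×Cl = -1; 1×PPh3 neutral; sum -3.
Zn + (-3) = 1− ⇒ Zn is +2.

+2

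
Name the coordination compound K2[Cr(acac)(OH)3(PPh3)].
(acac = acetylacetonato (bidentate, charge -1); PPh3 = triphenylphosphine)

potassium (acetylacetonato)trihydroxo(triphenylphosphine)chromate(II)

The 2 potassium counter-ions carry a total charge of +2, so each complex ion is 2−.
Ligand charges: 1×acetylacetonato (-1 each), 1×triphenylphosphine (neutral), 3×hydroxo (-1 each); total -4. So Cr + (-4) = 2−, giving Cr = +2.
The complex ion is anionic, so chromium takes the -ate form chromate(II).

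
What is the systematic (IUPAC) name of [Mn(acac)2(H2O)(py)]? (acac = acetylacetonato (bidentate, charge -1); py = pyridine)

There is no counter-ion, so the complex is neutral overall.
Ligand charges: 1×aqua (neutral), 2×acetylacetonato (-1 each), 1×pyridine (neutral); total -2. So Mn + (-2) = 0, giving Mn = +2.
Ligands are named alphabetically: acetylacetonato before aqua before pyridine.

bis(acetylacetonato)aqua(pyridine)manganese(II)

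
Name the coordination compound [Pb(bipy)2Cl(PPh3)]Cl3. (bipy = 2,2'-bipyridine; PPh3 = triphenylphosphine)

The 3 chloride counter-ions carry a total charge of -3, so each complex ion is 3+.
Ligand charges: 2×2,2'-bipyridine (neutral), 1×triphenylphosphine (neutral), 1×chloro (-1 each); total -1. So Pb + (-1) = 3+, giving Pb = +4.
Ligands are named alphabetically: bipyridine before chloro before triphenylphosphine.

bis(2,2'-bipyridine)chloro(triphenylphosphine)lead(IV) chloride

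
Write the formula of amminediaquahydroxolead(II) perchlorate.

[Pb(H2O)2(NH3)(OH)]ClO4

Ligands: 1 hydroxo (OH, -1), 1 ammine (NH3, neutral), 2 aqua (H2O, neutral). Ligand charge sum = -1.
Charge balance with perchlorate (-1) requires 1 complex ion per 1 perchlorate.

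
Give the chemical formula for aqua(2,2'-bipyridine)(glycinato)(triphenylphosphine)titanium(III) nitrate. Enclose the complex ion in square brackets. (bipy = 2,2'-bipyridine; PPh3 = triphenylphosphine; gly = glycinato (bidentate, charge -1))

[Ti(bipy)(gly)(H2O)(PPh3)](NO3)2

Ligands: 1 2,2'-bipyridine (bipy, neutral), 1 triphenylphosphine (PPh3, neutral), 1 aqua (H2O, neutral), 1 glycinato (gly, -1). Ligand charge sum = -1.
Charge balance with nitrate (-1) requires 1 complex ion per 2 nitrate.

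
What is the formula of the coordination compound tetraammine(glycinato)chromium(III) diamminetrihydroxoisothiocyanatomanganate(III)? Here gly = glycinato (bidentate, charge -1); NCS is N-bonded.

[Cr(gly)(NH3)4][Mn(NCS)(NH3)2(OH)3]2

Cation [Cr…]: ligand charges -1, Cr(III) ⇒ ion charge 2+.
Anion [Mn…]: ligand charges -4, Mn(III) ⇒ ion charge 1−.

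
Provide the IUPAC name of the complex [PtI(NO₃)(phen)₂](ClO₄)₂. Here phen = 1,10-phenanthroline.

The 2 perchlorate counter-ions carry a total charge of -2, so each complex ion is 2+.
Ligand charges: 1×nitrato (-1 each), 1×iodo (-1 each), 2×1,10-phenanthroline (neutral); total -2. So Pt + (-2) = 2+, giving Pt = +4.
Ligands are named alphabetically: iodo before nitrato before phenanthroline.

iodonitratobis(1,10-phenanthroline)platinum(IV) perchlorate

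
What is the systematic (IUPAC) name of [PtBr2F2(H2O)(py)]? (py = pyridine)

There is no counter-ion, so the complex is neutral overall.
Ligand charges: 1×pyridine (neutral), 2×bromo (-1 each), 2×fluoro (-1 each), 1×aqua (neutral); total -4. So Pt + (-4) = 0, giving Pt = +4.
Ligands are named alphabetically: aqua before bromo before fluoro before pyridine.

aquadibromodifluoro(pyridine)platinum(IV)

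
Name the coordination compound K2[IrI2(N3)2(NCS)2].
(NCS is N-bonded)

The 2 potassium counter-ions carry a total charge of +2, so each complex ion is 2−.
Ligand charges: 2×iodo (-1 each), 2×azido (-1 each), 2×isothiocyanato (-1 each); total -6. So Ir + (-6) = 2−, giving Ir = +4.
Ligands are named alphabetically: azido before iodo before isothiocyanato.
The complex ion is anionic, so iridium takes the -ate form iridate(IV).

potassium diazidodiiododiisothiocyanatoiridate(IV)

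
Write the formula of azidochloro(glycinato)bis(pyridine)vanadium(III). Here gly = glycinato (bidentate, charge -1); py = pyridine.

Ligands: 1 glycinato (gly, -1), 1 azido (N3, -1), 2 pyridine (py, neutral), 1 chloro (Cl, -1). Ligand charge sum = -3.
With V in oxidation state +3, the complex ion is [V...].

[VCl(gly)(N3)(py)2]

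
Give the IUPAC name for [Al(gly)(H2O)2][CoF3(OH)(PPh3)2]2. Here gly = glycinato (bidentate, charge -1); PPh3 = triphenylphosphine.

Aluminium is always +3 in its complexes; the cation's ligand charges sum to -1, so the complex cation is 2+.
With 2 anions per cation, each anion must be 2/2 = 1−.
Anion: ligand charges sum to -4; for the ion to be 1−, Co = +3.

diaqua(glycinato)aluminium(III) trifluorohydroxobis(triphenylphosphine)cobaltate(III)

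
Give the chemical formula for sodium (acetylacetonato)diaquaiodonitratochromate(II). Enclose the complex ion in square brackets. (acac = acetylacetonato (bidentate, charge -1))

Ligands: 2 aqua (H2O, neutral), 1 nitrato (NO3, -1), 1 acetylacetonato (acac, -1), 1 iodo (I, -1). Ligand charge sum = -3.
With Cr in oxidation state +2, the complex ion is [Cr...]^1−.
Charge balance with sodium (+1) requires 1 complex ion per 1 sodium.

Na[Cr(acac)(H2O)2I(NO3)]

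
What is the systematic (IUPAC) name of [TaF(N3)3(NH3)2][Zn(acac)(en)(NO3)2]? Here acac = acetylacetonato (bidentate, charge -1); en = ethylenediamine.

diamminetriazidofluorotantalum(V) (acetylacetonato)(ethylenediamine)dinitratozincate(II)

Both ions are complex: the cation is named first with the plain metal name, the anion second with the -ate form; each ion's ligands are alphabetised independently.
Zinc is always +2 in its complexes; the anion's ligand charges sum to -3, so the complex anion is 1−.
A 1:1 salt means the cation carries the equal and opposite charge, 1+.
Cation: ligand charges sum to -4; for the ion to be 1+, Ta = +5.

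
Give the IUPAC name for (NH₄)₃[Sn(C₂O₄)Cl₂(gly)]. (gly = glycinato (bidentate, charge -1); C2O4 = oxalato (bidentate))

ammonium dichloro(glycinato)oxalatostannate(II)

The 3 ammonium counter-ions carry a total charge of +3, so each complex ion is 3−.
Ligand charges: 1×glycinato (-1 each), 2×chloro (-1 each), 1×oxalato (-2 each); total -5. So Sn + (-5) = 3−, giving Sn = +2.
Ligands are named alphabetically: chloro before glycinato before oxalato.
The complex ion is anionic, so tin takes the -ate form stannate(II).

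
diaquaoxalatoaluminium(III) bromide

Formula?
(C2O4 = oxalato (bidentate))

Ligands: 1 oxalato (C2O4, -2), 2 aqua (H2O, neutral). Ligand charge sum = -2.
With Al in oxidation state +3, the complex ion is [Al...]^1+.
Charge balance with bromide (-1) requires 1 complex ion per 1 bromide.

[Al(C2O4)(H2O)2]Br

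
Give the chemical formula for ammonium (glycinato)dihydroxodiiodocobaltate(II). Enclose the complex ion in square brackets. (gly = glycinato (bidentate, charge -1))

Ligands: 2 iodo (I, -1), 1 glycinato (gly, -1), 2 hydroxo (OH, -1). Ligand charge sum = -5.
Charge balance with ammonium (+1) requires 1 complex ion per 3 ammonium.

(NH4)3[Co(gly)I2(OH)2]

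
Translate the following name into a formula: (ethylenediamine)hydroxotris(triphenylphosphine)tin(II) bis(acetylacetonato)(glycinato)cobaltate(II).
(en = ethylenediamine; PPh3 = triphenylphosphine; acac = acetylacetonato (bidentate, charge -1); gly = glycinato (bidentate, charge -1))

[Sn(en)(OH)(PPh3)3][Co(acac)2(gly)]

Cation [Sn…]: ligand charges -1, Sn(II) ⇒ ion charge 1+.
Anion [Co…]: ligand charges -3, Co(II) ⇒ ion charge 1−.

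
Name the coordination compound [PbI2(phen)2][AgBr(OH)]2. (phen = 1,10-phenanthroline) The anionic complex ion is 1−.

The complex anion is given as 1−; its ligand charges sum to -2, so Ag = +1.
With 2 anions per cation, the cation must be 2×1 = 2+.
Cation: ligand charges sum to -2; for the ion to be 2+, Pb = +4.

diiodobis(1,10-phenanthroline)lead(IV) bromohydroxoargentate(I)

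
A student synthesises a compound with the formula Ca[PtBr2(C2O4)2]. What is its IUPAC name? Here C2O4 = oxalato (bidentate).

calcium dibromodioxalatoplatinate(IV)

The 1 calcium counter-ion carries a total charge of +2, so each complex ion is 2−.
Ligand charges: 2×oxalato (-2 each), 2×bromo (-1 each); total -6. So Pt + (-6) = 2−, giving Pt = +4.
Ligands are named alphabetically: bromo before oxalato.
The complex ion is anionic, so platinum takes the -ate form platinate(IV).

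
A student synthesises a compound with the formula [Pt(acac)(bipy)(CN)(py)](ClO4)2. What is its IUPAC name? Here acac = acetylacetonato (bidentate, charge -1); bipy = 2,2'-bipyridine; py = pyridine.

The 2 perchlorate counter-ions carry a total charge of -2, so each complex ion is 2+.
Ligand charges: 1×acetylacetonato (-1 each), 1×2,2'-bipyridine (neutral), 1×cyano (-1 each), 1×pyridine (neutral); total -2. So Pt + (-2) = 2+, giving Pt = +4.
Ligands are named alphabetically: acetylacetonato before bipyridine before cyano before pyridine.

(acetylacetonato)(2,2'-bipyridine)cyano(pyridine)platinum(IV) perchlorate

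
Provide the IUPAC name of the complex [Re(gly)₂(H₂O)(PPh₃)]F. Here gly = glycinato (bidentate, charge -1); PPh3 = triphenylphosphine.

aquabis(glycinato)(triphenylphosphine)rhenium(III) fluoride

The 1 fluoride counter-ion carries a total charge of -1, so each complex ion is 1+.
Ligand charges: 2×glycinato (-1 each), 1×triphenylphosphine (neutral), 1×aqua (neutral); total -2. So Re + (-2) = 1+, giving Re = +3.
Ligands are named alphabetically: aqua before glycinato before triphenylphosphine.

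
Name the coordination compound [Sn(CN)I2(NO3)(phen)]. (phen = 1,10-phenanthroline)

There is no counter-ion, so the complex is neutral overall.
Ligand charges: 1×1,10-phenanthroline (neutral), 1×nitrato (-1 each), 1×cyano (-1 each), 2×iodo (-1 each); total -4. So Sn + (-4) = 0, giving Sn = +4.
Ligands are named alphabetically: cyano before iodo before nitrato before phenanthroline.

cyanodiiodonitrato(1,10-phenanthroline)tin(IV)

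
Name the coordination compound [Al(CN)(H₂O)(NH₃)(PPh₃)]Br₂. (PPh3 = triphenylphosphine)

The 2 bromide counter-ions carry a total charge of -2, so each complex ion is 2+.
Ligand charges: 1×aqua (neutral), 1×cyano (-1 each), 1×ammine (neutral), 1×triphenylphosphine (neutral); total -1. So Al + (-1) = 2+, giving Al = +3.
Ligands are named alphabetically: ammine before aqua before cyano before triphenylphosphine.

ammineaquacyano(triphenylphosphine)aluminium(III) bromide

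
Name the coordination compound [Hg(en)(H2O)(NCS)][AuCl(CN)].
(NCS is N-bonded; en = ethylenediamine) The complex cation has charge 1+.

Both ions are complex: the cation is named first with the plain metal name, the anion second with the -ate form; each ion's ligands are alphabetised independently.
The complex cation is given as 1+; its ligand charges sum to -1, so Hg = +2.
A 1:1 salt means the anion carries the equal and opposite charge, 1−.
Anion: ligand charges sum to -2; for the ion to be 1−, Au = +1.

aqua(ethylenediamine)isothiocyanatomercury(II) chlorocyanoaurate(I)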